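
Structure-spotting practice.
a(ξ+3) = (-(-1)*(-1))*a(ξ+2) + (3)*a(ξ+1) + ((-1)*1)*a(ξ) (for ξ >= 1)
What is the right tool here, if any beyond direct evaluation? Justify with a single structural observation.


Verdict: the characteristic-root method — no index-dependence in the weights and nothing inhomogeneous: classic characteristic-equation setup.


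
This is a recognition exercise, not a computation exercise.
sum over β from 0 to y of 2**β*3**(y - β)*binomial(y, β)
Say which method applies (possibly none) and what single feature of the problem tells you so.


Best approach: the binomial theorem — binomial(y, β) weighting matched powers of 2 and 3 is the expanded form of (2 + 3)^y — fold it back up.


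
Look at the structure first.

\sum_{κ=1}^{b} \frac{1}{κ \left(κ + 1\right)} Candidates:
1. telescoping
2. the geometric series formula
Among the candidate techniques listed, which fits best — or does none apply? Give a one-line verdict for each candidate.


Technique: telescoping — \frac{1}{κ \left(κ + 1\right)} decomposes into shift-paired simple fractions; the series telescopes to finitely many boundary pieces.
- telescoping: applies; the problem has the shape this method handles.
- the geometric series formula: dividing successive terms gives an index-dependent quantity, not a constant.


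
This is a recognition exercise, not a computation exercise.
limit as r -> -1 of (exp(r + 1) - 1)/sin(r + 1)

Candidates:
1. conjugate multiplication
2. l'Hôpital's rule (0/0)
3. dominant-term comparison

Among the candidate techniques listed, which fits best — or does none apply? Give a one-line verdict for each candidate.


Diagnosis: l'Hôpital's rule (0/0) — both numerator and denominator vanish at -1: the genuine 0/0 indeterminate that l'Hôpital exists for. The standard small-argument limits would also carry it; the rule is the systematic route.
- conjugate multiplication — there is no infinity-minus-infinity radical difference to rationalize.
- l'Hôpital's rule (0/0) — yes, a natural case for it.
- dominant-term comparison — this limit is not decided by comparing polynomial growth at infinity.


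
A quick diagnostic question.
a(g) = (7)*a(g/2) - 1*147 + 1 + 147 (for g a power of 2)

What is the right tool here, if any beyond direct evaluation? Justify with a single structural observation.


Diagnosis: the master substitution — divide-the-index recursion (g/2 inside the call) straightens out once the index is rewritten as 2^m.


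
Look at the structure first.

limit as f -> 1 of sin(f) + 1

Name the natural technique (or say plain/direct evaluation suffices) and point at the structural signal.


Diagnosis: no special technique — no denominator vanishes and nothing blows up at 1: direct substitution is the whole computation.


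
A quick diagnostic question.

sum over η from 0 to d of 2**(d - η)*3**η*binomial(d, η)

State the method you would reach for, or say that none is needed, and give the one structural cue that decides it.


Technique: the binomial theorem — the binomial coefficients weight matched powers of 3 and 2, which is exactly the expansion of a binomial power.


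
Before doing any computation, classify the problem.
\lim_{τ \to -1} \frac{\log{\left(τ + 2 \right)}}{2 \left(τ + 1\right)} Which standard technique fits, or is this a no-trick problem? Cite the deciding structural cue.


Technique: l'Hôpital's rule (0/0) — the 0/0 form at -1 is the signature situation for l'Hôpital's rule. Known elementary limits would finish this too — the rule just bypasses the case analysis.


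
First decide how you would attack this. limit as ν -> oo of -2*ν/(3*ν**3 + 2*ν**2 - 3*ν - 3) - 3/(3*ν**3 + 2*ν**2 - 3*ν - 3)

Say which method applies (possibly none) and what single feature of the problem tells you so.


Diagnosis: dominant-term comparison — growth-rate triage: the leading powers of ν decide the limit, everything else is noise. As a single quotient, the ∞/∞ shape would yield to repeated differentiation as well — the growth comparison gets there in one look.


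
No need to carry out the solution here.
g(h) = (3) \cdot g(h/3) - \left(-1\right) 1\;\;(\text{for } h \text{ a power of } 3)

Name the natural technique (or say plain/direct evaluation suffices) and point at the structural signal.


Method: the master substitution — treat m = log base 3 of h as the new clock: one recursion step advances m by one while h scales by 3.


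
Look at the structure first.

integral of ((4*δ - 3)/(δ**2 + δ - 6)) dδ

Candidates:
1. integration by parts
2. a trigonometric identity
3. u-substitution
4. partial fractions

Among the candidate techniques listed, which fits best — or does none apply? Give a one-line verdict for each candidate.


Technique: partial fractions — the bottom, δ**2 + δ - 6, comes apart into simple factors, and a proper rational function over split factors decomposes.
- integration by parts: the nonconstant-polynomial-times-standard-kernel pattern (an exp, sine, cosine, or logarithm partner) is absent.
- a trigonometric identity: no sine or cosine appears, so there is nothing for a trigonometric identity to act on.
- u-substitution — no subexpression of the integrand pairs with its own derivative as a factor — individual terms may offer their own substitutions, but any change of variable covering the whole integral would have to be constructed from outside the expression.
- partial fractions: applies; the problem has the shape this method handles.


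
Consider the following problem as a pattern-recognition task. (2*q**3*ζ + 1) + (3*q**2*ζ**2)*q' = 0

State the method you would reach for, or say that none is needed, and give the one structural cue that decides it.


Best approach: the exact-equation method — d/dq of 2*q**3*ζ + 1 equals d/dζ of 3*q**2*ζ**2: the form is a total differential of one potential — integrate it exactly.


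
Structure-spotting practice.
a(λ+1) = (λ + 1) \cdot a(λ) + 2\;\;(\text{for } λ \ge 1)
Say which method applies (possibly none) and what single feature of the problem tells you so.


Best approach: a summation factor — rescale the sequence by the product of the weights λ + 1 so far — the recurrence collapses to a plain running sum.


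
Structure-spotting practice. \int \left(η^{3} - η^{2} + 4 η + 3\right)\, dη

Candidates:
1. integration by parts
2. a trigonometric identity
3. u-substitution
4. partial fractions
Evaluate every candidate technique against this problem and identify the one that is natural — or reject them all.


Verdict: no special technique — the integrand is a sum of constant multiples of powers of η — integrate term by term.
- integration by parts: parts would only shuffle a directly integrable integrand.
- a trigonometric identity: no sine or cosine appears, so there is nothing for a trigonometric identity to act on.
- u-substitution — no substitution does more than relabel what direct integration already handles.
- partial fractions: there is no rational-function structure to decompose.


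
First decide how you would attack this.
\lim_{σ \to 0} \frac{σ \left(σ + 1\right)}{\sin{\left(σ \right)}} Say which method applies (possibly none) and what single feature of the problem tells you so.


Technique: l'Hôpital's rule (0/0) — the 0/0 form at 0 is the signature situation for l'Hôpital's rule. A local series expansion at the point resolves it as well; the rule is the packaged version of that step.


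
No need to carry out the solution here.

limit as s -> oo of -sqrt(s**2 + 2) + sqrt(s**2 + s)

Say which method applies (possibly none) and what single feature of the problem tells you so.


Diagnosis: conjugate multiplication — an infinity-minus-infinity difference with a surviving radical — multiply by the conjugate to cancel the divergence.


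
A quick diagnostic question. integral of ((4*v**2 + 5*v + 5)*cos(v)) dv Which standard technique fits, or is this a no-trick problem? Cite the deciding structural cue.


Best approach: integration by parts — differentiate 4*v**2 + 5*v + 5, integrate cos(v): each pass lowers the polynomial degree, so parts terminates.


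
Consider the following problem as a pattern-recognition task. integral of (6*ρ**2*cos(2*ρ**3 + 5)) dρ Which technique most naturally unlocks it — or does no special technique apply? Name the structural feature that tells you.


Technique: u-substitution — a chain-rule shadow: 6*ρ**2 alongside a function of 2*ρ**3 + 5 means u = 2*ρ**3 + 5 unwinds the composition in one step.


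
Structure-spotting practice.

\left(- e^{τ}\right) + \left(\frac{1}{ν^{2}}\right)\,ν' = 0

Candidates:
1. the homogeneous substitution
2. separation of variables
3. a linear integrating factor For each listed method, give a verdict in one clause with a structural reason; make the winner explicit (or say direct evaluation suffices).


Method: separation of variables — all dependence on the two variables factors apart, the defining separable shape.
- the homogeneous substitution — the slope does not depend on the ratio of the variables alone.
- separation of variables — applicable, and directly so.
- a linear integrating factor — a nonlinear term in the unknown puts this outside the integrating-factor template.


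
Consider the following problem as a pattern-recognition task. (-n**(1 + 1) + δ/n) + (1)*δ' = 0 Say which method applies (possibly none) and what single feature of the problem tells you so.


Technique: a linear integrating factor — the unknown enters only to the first power against a nonzero forcing term — the integrating-factor template applies directly.


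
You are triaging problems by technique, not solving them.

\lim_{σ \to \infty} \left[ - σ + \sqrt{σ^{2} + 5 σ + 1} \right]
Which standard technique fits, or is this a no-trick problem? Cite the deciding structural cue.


Verdict: conjugate multiplication — neither \sqrt{σ^{2} + 5 σ + 1} nor σ converges alone, so rewrite their difference as a conjugate-rationalized quotient first.


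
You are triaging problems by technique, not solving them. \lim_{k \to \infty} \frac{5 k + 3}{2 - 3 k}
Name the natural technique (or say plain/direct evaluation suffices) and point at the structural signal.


Method: dominant-term comparison — divide through by the highest power of k; every lower-order term dies and the dominant terms decide the limit. As a single quotient, the ∞/∞ shape would yield to repeated differentiation as well — the growth comparison gets there in one look.


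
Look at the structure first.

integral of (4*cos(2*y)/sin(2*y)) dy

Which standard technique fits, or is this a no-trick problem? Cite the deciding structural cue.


Technique: u-substitution — read it as f(sin(2*y)) times a constant multiple of d(sin(2*y)): one substitution, u = sin(2*y), finishes it.


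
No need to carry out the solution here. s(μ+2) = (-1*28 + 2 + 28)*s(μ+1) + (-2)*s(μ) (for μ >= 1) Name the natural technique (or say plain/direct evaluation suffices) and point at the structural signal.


Technique: the characteristic-root method — try a geometric ansatz r^μ: constant coefficients turn the recurrence into one polynomial equation in r.


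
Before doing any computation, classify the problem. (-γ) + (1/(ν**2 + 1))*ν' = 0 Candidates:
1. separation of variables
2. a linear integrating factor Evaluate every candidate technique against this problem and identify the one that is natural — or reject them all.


Best approach: separation of variables — the derivative equals a pure function of γ (namely γ) times a pure function of ν (namely ν**2 + 1); divide and integrate each side.
- separation of variables: a fit — the right tool for this form.
- a linear integrating factor — the unknown enters nonlinearly (through a power, a denominator, or a transcendental function), which the linear integrating-factor recipe cannot absorb as-is — any repair would come from a preliminary substitution, not the factor.


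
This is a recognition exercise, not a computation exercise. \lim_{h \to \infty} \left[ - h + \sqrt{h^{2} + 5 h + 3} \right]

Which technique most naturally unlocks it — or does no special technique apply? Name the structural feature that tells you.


Diagnosis: conjugate multiplication — divergence minus divergence hides a finite answer — expose it by pairing \sqrt{h^{2} + 5 h + 3} - h with its conjugate.


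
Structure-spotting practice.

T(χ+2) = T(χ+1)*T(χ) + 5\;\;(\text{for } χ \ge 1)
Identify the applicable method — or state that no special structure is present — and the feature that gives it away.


Method: no special technique — the unknown sequence enters the update nonlinearly, so no linear method fits the recurrence as written — direct iteration remains.


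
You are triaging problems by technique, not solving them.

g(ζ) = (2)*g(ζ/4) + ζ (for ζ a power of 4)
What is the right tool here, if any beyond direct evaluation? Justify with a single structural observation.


Best approach: the master substitution — the argument contracts 4-fold per step: reindex ζ exponentially and solve the linear recurrence in the new index.


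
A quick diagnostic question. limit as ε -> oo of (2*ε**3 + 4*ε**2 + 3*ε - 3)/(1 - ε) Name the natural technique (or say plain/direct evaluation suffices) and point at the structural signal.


Best approach: dominant-term comparison — divide through by the highest power of ε; every lower-order term dies and the dominant terms decide the limit. As a single quotient, the ∞/∞ shape would yield to repeated differentiation as well — the growth comparison gets there in one look.


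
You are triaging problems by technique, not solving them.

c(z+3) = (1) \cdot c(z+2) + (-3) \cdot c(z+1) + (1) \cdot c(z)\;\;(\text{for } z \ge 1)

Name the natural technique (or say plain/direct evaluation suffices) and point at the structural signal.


Best approach: the characteristic-root method — because shifting z leaves the equation's coefficients unchanged, exponential trials reduce it to algebra.


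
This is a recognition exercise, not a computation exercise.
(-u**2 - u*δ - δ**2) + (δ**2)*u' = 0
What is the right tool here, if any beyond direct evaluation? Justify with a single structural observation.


Method: the homogeneous substitution — the slope is degree-zero homogeneous: the ratio substitution v = u/δ collapses it.


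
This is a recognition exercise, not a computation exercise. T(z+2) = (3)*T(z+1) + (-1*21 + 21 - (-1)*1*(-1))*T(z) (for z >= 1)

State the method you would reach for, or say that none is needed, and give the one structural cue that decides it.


Diagnosis: the characteristic-root method — every coefficient is a fixed number and the forcing is zero — substitute r^z and read off the root equation.


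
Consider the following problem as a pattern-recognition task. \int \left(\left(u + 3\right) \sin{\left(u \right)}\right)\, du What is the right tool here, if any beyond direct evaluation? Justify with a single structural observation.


Verdict: integration by parts — differentiate u + 3, integrate \sin{\left(u \right)}: each pass lowers the polynomial degree, so parts terminates.


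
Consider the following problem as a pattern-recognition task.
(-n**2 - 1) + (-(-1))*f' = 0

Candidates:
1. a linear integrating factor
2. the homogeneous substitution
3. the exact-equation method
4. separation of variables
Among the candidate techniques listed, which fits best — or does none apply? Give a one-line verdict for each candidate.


Verdict: no special technique — solved for the derivative, f never appears on the right — this is a direct integration in n, not a differential-equations problem at heart.
- a linear integrating factor: with the unknown absent the integrating factor is a formality; direct integration is the working structure.
- the homogeneous substitution — the slope changes under joint rescaling, failing the degree-zero test.
- the exact-equation method: the unknown never enters the equation — exactness holds emptily, with nothing for the method to add.
- separation of variables: any separation here is vacuous (nothing depends on the unknown); direct integration is the honest label.


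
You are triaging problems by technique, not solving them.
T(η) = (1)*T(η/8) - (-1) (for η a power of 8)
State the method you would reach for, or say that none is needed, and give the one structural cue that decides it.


Method: the master substitution — index division is the fingerprint: η/8 in the recursive call means substitute η = 8^m.


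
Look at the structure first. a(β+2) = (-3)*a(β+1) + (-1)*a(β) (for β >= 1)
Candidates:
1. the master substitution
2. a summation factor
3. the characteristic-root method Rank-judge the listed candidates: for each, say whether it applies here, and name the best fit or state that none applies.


Verdict: the characteristic-root method — linear, homogeneous, constant coefficients: solutions of the form r^β exist — find the roots of the characteristic polynomial.
- the master substitution: no fixed divisor shrinks the index between calls.
- a summation factor — a summation factor telescopes one-step recursions; this one carries higher-order memory.
- the characteristic-root method — applicable, and directly so.


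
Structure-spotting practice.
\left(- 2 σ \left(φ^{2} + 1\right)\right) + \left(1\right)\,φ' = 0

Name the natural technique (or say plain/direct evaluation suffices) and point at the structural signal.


Method: separation of variables — separating collects all φ-dependence with the derivative and leaves all σ-dependence opposite: variables separate.


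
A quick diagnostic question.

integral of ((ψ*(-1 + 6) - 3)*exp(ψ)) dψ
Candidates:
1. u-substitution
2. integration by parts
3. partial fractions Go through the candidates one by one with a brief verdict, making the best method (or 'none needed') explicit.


Verdict: integration by parts — a polynomial (ψ*(-1 + 6) - 3) against the kernel exp(ψ) is the signature bounded-ladder case for integration by parts.
- u-substitution: no subexpression of the integrand pairs with its own derivative as a factor — individual terms may offer their own substitutions, but any change of variable covering the whole integral would have to be constructed from outside the expression.
- integration by parts — a fit — the right tool for this form.
- partial fractions — there is no rational-function structure to decompose.


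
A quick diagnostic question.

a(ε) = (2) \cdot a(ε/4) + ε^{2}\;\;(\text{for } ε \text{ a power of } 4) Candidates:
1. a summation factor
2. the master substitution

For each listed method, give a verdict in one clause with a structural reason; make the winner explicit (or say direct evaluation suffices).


Best approach: the master substitution — the argument contracts 4-fold per step: reindex ε exponentially and solve the linear recurrence in the new index.
- a summation factor: a divided-index call is outside the fixed-shift first-order family a summation factor normalizes.
- the master substitution: applicable, and directly so.


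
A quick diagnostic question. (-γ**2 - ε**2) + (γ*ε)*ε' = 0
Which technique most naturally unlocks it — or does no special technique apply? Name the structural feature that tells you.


Technique: the homogeneous substitution — solved for the derivative, the right side is unchanged under scaling γ and ε together — it depends only on the ratio ε/γ, so substitute a single ratio variable. A Bernoulli substitution is a fair alternative on this equation directly; the homogeneous reading takes it as given.


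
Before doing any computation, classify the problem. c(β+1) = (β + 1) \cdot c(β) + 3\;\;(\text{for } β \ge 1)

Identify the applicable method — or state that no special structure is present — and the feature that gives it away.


Technique: a summation factor — one-term recursion with variable weight β + 1 is solved by product normalization, not by root-finding.


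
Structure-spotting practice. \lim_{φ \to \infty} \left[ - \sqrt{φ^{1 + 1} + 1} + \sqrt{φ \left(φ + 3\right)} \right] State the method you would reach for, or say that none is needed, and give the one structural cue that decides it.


Verdict: conjugate multiplication — two divergent pieces with a minus sign between them and a radical in the mix: rationalize \sqrt{φ \left(φ + 3\right)} - \sqrt{φ^{1 + 1} + 1} before any limit law applies.


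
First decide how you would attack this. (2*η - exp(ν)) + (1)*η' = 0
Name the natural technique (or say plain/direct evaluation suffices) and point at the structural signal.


Best approach: a linear integrating factor — η enters only linearly with coefficient 2; multiply by exp of the integral of 2 and the left side becomes one derivative.


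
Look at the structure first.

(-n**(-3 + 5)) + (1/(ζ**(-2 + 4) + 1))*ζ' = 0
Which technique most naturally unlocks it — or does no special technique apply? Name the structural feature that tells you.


Verdict: separation of variables — a product of single-variable factors, n**(-3 + 5) and (ζ**(-2 + 4) + 1) — the textbook separable form. An exactness check succeeds on this form as well — separation and the potential function arrive at the same answer, separation more directly.


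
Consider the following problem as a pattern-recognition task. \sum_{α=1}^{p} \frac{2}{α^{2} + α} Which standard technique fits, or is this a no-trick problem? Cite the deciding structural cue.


Diagnosis: telescoping — poles of \frac{2}{α^{2} + α} differ by an integer, the telltale of a telescoping partial-fraction sum.


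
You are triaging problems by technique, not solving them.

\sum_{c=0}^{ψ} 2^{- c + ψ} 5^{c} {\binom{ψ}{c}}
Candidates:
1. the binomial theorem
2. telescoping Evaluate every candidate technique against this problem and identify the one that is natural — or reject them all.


Best approach: the binomial theorem — binomial coefficients against complementary powers of 5 and 2: recognize the binomial expansion and resum.
- the binomial theorem — applicable, and directly so.
- telescoping: the terms as presented offer no neighboring cancellation — a telescoping rewrite may exist, but the displayed structure does not hand one over.


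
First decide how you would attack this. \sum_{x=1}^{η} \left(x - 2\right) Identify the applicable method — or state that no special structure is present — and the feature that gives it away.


Verdict: no special technique — Faulhaber territory: sum each constant-multiple power of x with its closed-form formula, no trick required.


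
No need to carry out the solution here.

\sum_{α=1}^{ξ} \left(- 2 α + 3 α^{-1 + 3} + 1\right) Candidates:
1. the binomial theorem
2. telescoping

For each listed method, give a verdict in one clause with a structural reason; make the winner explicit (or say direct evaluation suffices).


Method: no special technique — with only polynomial terms in α present, the classical sum-of-powers identities are all you need.
- the binomial theorem: no binomial coefficients pair up with complementary powers here.
- telescoping: in the displayed form, no term reappears at a neighboring index to cancel against.


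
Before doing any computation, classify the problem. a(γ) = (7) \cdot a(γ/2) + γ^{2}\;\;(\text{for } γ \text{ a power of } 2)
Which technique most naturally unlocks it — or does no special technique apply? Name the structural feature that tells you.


Technique: the master substitution — treat m = log base 2 of γ as the new clock: one recursion step advances m by one while γ scales by 2.


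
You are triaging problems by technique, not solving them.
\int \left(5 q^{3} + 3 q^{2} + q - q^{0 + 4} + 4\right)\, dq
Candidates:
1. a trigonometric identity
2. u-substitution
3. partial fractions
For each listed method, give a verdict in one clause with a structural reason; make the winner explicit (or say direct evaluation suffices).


Method: no special technique — a term-by-term power-rule job in q; no substitution or rearrangement earns its keep here.
- a trigonometric identity — no sine or cosine appears, so there is nothing for a trigonometric identity to act on.
- u-substitution: no substitution does more than relabel what direct integration already handles.
- partial fractions: the expression is not a ratio of polynomials that decomposes further.


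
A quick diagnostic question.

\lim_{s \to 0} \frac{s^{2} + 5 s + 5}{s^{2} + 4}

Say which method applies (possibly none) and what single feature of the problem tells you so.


Verdict: no special technique — the function is continuous at 0; evaluation is itself the limit, no machinery required.


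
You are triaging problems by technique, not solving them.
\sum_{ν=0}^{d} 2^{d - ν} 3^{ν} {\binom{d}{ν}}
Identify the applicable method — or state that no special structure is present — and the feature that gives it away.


Method: the binomial theorem — terms weighting {\binom{d}{ν}} against matched powers of 3 and 2 reassemble into (3 + 2)^d by the binomial theorem.


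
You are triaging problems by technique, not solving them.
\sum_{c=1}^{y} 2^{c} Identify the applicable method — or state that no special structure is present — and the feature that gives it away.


Verdict: the geometric series formula — consecutive terms stand in a fixed index-free ratio — the geometric sum formula closes it.


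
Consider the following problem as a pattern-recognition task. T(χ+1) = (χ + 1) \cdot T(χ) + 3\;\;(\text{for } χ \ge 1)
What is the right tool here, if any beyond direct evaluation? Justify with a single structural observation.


Verdict: a summation factor — normalize by the running product of χ + 1: the left side becomes a difference, and differences sum.


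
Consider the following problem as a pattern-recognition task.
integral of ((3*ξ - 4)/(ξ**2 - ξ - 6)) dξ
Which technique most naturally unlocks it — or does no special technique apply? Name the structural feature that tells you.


Best approach: partial fractions — rational integrand, reducible denominator ξ**2 - ξ - 6: decompose first, integrate second.


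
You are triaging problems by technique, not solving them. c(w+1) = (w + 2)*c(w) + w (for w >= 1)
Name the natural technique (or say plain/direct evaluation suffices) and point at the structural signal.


Technique: a summation factor — first-order, linear, moving coefficient w + 2: the discrete analogue of an integrating factor handles it.


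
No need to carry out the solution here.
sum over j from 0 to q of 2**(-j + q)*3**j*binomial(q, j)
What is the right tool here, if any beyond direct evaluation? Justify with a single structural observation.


Best approach: the binomial theorem — binomial(q, j) weighting matched powers of 3 and 2 is the expanded form of (3 + 2)^q — fold it back up.


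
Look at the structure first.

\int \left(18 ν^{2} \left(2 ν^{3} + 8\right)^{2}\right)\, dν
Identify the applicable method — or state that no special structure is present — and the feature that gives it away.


Method: u-substitution — everything non-trivial happens through the inner expression 2 ν^{3} + 8, and its derivative accounts for the remaining factor up to a constant, so set u = 2 ν^{3} + 8. Nothing stops a full expansion here — the substitution simply spares the algebra.


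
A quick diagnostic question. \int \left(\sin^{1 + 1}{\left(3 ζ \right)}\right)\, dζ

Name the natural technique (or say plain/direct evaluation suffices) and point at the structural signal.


Diagnosis: a trigonometric identity — an even power like \sin^{1 + 1}{\left(3 ζ \right)} flattens under the half-angle identity into first-degree cosines you can integrate directly.


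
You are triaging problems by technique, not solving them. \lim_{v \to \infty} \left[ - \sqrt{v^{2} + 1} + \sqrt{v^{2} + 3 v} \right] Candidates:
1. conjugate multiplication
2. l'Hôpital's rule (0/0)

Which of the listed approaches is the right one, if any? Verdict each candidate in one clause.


Method: conjugate multiplication — divergence minus divergence hides a finite answer — expose it by pairing \sqrt{v^{2} + 3 v} - \sqrt{v^{2} + 1} with its conjugate.
- conjugate multiplication — applies; the problem has the shape this method handles.
- l'Hôpital's rule (0/0): no quotient structure at all: the clash is ∞ minus ∞, which rationalizing converts into a tractable ratio.


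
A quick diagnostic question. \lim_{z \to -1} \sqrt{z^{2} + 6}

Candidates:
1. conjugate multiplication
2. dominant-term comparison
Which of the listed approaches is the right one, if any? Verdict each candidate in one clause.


Technique: no special technique — nothing blocks direct substitution at -1: plug in and finish.
- conjugate multiplication: no difference of divergent radicals appears, so rationalizing has nothing to cancel.
- dominant-term comparison — this is not a rational comparison of growth rates at infinity.


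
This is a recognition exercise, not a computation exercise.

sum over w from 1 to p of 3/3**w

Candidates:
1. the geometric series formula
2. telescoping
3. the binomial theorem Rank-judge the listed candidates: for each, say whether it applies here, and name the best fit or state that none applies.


Verdict: the geometric series formula — consecutive terms stand in a fixed index-free ratio — the geometric sum formula closes it.
- the geometric series formula: applicable, and directly so.
- telescoping: in the displayed form, no term reappears at a neighboring index to cancel against.
- the binomial theorem — there is no pair of bases whose matched powers would reassemble into a single binomial power.


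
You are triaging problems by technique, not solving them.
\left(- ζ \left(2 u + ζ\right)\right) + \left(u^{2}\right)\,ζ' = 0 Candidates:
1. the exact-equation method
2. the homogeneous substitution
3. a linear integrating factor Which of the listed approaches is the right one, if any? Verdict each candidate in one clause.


Verdict: the homogeneous substitution — solved for the derivative, the right side is unchanged under scaling u and ζ together — it depends only on the ratio ζ/u, so substitute a single ratio variable. A Bernoulli substitution is a fair alternative on this equation directly; the homogeneous reading takes it as given.
- the exact-equation method — the cross partial derivatives disagree, so no single potential exists.
- the homogeneous substitution — applies; the problem has the shape this method handles.
- a linear integrating factor — the unknown enters nonlinearly (through a power, a denominator, or a transcendental function), which the linear integrating-factor recipe cannot absorb as-is — any repair would come from a preliminary substitution, not the factor.


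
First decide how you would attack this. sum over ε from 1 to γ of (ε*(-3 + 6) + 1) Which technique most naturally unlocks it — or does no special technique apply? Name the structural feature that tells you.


Technique: no special technique — constant-multiple powers of ε with no cancellation partners and no common ratio — use the standard power-sum formulas.


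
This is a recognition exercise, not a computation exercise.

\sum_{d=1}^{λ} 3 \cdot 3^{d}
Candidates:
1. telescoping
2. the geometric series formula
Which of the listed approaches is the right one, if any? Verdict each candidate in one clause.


Method: the geometric series formula — check a ratio of consecutive terms: it is 3, independent of the index, so the geometric formula closes the sum.
- telescoping: neither a shifted-difference shape nor integer-spaced poles are present.
- the geometric series formula — applies; the problem has the shape this method handles.


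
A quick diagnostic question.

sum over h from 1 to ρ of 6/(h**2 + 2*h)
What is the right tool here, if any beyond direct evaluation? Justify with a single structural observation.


Method: telescoping — integer-spaced poles in 6/(h**2 + 2*h) are the telescoping signature in disguise.


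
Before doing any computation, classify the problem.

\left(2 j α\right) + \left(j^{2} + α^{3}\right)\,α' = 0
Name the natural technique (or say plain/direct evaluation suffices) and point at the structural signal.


Method: the exact-equation method — take the mixed partials of 2 j α and j^{2} + α^{3}: they are equal, which certifies an exact differential.


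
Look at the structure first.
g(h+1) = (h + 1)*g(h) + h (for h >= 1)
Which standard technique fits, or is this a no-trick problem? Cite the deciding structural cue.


Verdict: a summation factor — an index-dependent multiplier h + 1 rules out characteristic roots; a summation factor converts it to a pure difference.


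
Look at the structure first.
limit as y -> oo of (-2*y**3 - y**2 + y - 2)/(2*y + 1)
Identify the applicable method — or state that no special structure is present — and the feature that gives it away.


Diagnosis: dominant-term comparison — growth-rate triage: the leading powers of y decide the limit, everything else is noise. As a single quotient, the ∞/∞ shape would yield to repeated differentiation as well — the growth comparison gets there in one look.


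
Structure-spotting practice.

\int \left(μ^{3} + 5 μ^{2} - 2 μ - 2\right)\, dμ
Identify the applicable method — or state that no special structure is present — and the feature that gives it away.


Diagnosis: no special technique — nothing composite, nothing rational, nothing trigonometric — each constant-multiple power of μ integrates by the power rule alone.


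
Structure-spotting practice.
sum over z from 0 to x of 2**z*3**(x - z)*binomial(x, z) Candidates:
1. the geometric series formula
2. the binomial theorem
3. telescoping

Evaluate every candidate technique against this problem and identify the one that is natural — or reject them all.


Verdict: the binomial theorem — the summand is term z of a binomial expansion in 2 and 3; the whole sum is a single power.
- the geometric series formula: the term-to-term ratio drifts with the index — the one thing the geometric formula cannot absorb.
- the binomial theorem: applies; the problem has the shape this method handles.
- telescoping — computed from the summand as displayed, the partial sums build up without the pairwise collapse telescoping exploits.


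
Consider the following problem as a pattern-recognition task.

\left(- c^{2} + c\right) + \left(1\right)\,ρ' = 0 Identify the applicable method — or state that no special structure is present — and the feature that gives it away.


Diagnosis: no special technique — the slope is a pure function of c; integrate both sides and be done.


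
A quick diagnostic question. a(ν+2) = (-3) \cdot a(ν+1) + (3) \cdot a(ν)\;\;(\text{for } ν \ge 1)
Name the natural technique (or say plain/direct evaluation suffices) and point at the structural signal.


Method: the characteristic-root method — shift-invariance with fixed coefficients calls for exponential trials; the characteristic polynomial finds every r^ν.


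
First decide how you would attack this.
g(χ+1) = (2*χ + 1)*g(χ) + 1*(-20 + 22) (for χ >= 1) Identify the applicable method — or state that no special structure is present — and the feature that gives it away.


Technique: a summation factor — first-order, linear, moving coefficient 2*χ + 1: the discrete analogue of an integrating factor handles it.


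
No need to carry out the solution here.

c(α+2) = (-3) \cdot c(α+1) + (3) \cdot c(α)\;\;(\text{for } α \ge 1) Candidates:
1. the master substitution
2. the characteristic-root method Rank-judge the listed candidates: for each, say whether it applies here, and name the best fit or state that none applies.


Diagnosis: the characteristic-root method — no index-dependence in the weights and nothing inhomogeneous: classic characteristic-equation setup.
- the master substitution: this is shift-type recursion, outside the divide-and-conquer template.
- the characteristic-root method: yes — fits the structure here.


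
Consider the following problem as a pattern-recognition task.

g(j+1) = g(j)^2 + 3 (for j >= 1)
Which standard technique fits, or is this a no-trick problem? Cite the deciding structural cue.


Diagnosis: no special technique — once the recursion is nonlinear, characteristic roots, master substitutions, and summation factors are all off the table.


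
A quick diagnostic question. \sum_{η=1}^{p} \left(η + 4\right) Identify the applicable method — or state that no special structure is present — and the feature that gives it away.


Technique: no special technique — nothing telescopes and nothing is geometric; polynomial terms in η sum term by term.


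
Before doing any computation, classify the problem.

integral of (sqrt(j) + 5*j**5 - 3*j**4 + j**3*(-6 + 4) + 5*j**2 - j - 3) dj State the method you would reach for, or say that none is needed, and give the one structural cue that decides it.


Verdict: no special technique — the integrand is a sum of constant multiples of powers of j — integrate term by term.


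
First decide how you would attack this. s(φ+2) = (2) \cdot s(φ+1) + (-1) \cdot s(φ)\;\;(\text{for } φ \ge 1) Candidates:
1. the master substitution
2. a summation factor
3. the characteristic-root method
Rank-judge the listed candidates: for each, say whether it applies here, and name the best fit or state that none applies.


Diagnosis: the characteristic-root method — this is the constant-coefficient homogeneous case — the whole solution in φ reduces to a polynomial's roots.
- the master substitution: no fixed divisor shrinks the index between calls.
- a summation factor — a summation factor telescopes one-step recursions; this one carries higher-order memory.
- the characteristic-root method: a fit — the right tool for this form.


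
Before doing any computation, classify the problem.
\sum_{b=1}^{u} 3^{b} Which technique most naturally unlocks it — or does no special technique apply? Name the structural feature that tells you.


Best approach: the geometric series formula — check a ratio of consecutive terms: it is 3, independent of the index, so the geometric formula closes the sum.


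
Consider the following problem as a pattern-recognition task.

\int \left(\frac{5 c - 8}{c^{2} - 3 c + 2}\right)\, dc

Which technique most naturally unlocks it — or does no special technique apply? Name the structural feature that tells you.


Technique: partial fractions — rational integrand, reducible denominator c^{2} - 3 c + 2: decompose first, integrate second.


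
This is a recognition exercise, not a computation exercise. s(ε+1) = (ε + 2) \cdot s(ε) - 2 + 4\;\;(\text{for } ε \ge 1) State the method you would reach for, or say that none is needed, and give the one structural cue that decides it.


Method: a summation factor — the coefficient ε + 2 drifts with the index, so no fixed root exists; normalizing by the cumulative product telescopes it.


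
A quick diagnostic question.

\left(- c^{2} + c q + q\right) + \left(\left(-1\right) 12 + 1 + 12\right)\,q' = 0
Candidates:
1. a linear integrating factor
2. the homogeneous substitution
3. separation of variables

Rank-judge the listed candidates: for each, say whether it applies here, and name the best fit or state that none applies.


Verdict: a linear integrating factor — the unknown enters only to the first power against a nonzero forcing term — the integrating-factor template applies directly.
- a linear integrating factor — yes — fits the structure here.
- the homogeneous substitution — solved for the derivative, the right side changes under joint scaling of the two variables.
- separation of variables: the two dependences are entangled, not a clean product of one-variable pieces.
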